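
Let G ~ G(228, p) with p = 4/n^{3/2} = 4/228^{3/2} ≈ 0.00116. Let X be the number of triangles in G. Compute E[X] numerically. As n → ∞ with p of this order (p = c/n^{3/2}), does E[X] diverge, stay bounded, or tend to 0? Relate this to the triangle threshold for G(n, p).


Number of potential triangles: C(228, 3) = 1949476.
Each occurs with probability p³ ≈ (0.00116)³ ≈ 1.56846e-09.
By linearity: E[X] = C(228, 3)·p³ ≈ 1949476 · 1.56846e-09 ≈ 0.003.
Since α = 3/2 > 1, p = c/n^{3/2} = o(1/n) is below the triangle threshold p ~ 1/n. Asymptotically E[X] ~ (c³/6)·n^{3(1−α)} = (4³/6)·n^{-1.5} → 0, so by Markov's inequality G has no triangles w.h.p.

E[X] ≈ 0.003; in regime p = Θ(1/n^{3/2}) E[X] tends to 0 (below the triangle threshold p ~ 1/n).


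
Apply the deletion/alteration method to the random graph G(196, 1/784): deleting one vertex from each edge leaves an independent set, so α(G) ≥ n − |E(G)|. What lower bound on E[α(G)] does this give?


E[|E(G)|] = C(196, 2)·p = 19110 · (1/784) = 195/8.
E[α(G)] ≥ n − E[|E(G)|] = 196 − 195/8 = 1373/8.
Numerically: ≈ 171.625.
(This is only a lower bound; the true E[α(G)] may be larger.)

E[α(G)] ≥ 1373/8 ≈ 171.625.


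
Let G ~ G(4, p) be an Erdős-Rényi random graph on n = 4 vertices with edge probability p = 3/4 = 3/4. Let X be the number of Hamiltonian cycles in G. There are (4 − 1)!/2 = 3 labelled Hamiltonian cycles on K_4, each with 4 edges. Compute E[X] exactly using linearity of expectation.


K_4 has (4 − 1)!/2 = 3 labelled Hamiltonian cycles.
For each such Hamiltonian cycle H, let X_H = 1 if all 4 edges of H are present in G. Then P[X_H = 1] = p^{4} = (3/4)^{4} = 81/256.
Summing the indicators: E[X] = Σ_H E[X_H] = 3 · p^{4} = 3 · 81/256 = 243/256.
Numerically: E[X] ≈ 0.9492.

E[X] = 3 · (3/4)^{4} = 243/256 ≈ 0.9492.


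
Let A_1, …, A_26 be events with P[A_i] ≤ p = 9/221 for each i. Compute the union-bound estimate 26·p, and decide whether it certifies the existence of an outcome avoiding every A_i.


Union bound: P[∪_{i=1}^{26} A_i] ≤ Σ_i P[A_i] ≤ 26·p = 26·(9/221) = 18/17.
Numerically: 18/17 ≈ 1.0588235.
Is 18/17 < 1? NO.
Since the bound 18/17 is ≥ 1, the union bound is uninformative here; it does NOT by itself certify existence.

26·p = 18/17 ≈ 1.0588235; existence NOT certified by the union bound.


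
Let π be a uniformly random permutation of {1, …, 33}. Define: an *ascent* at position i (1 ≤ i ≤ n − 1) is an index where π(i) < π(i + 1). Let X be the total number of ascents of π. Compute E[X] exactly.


Write X = Σ X_I over i = 1, …, 32, with X_I the indicator of one ascent.
There are 32 indicators.
For each fixed i, the pair (π(i), π(i+1)) is a uniformly random ordered pair of distinct values from {1, …, 33}; by symmetry P[π(i) < π(i+1)] = 1/2.
By linearity: E[X] = 32 · (1/2) = (33 − 1) · (1/2) = 16 ≈ 16.000.

E[X] = 16 = 16.000.


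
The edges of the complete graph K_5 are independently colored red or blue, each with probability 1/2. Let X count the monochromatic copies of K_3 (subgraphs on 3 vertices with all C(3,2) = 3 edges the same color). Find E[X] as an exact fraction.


Let X = Σ_S X_S over the C(5, 3) = 10 subsets S of size 3, where X_S = 1 if the K_3 on S is monochromatic.
For a fixed S, the K_3 on S has C(3, 2) = 3 edges. P[all 3 edges red] = (1/2)^3, and likewise for blue, so P[monochromatic] = 2·(1/2)^3 = 2^{1 − 3} = 1/4.
Summing: E[X] = C(5, 3) · 2^{1 − 3} = 10 · 1/4 = 5/2.
Numerically: E[X] ≈ 2.50000.

E[X] = C(5,3)·2^(1−C(3,2)) = 5/2 ≈ 2.50000.


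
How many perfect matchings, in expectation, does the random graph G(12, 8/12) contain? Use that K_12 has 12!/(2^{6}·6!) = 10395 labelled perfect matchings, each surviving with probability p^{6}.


K_12 has 12!/(2^{6}·6!) = 10395 labelled perfect matchings.
For each such perfect matching H, let X_H = 1 if all 6 edges of H are present in G. Then P[X_H = 1] = p^{6} = (2/3)^{6} = 64/729.
By linearity: E[X] = Σ_H E[X_H] = 10395 · p^{6} = 10395 · 64/729 = 24640/27.
Numerically: E[X] ≈ 912.59.

E[X] = 10395 · (2/3)^{6} = 24640/27 ≈ 912.59.


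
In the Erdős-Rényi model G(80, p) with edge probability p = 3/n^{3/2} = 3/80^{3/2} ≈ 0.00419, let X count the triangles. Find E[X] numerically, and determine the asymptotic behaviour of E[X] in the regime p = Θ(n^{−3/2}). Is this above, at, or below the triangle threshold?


Number of potential triangles: C(80, 3) = 82160.
Each occurs with probability p³ ≈ (0.00419)³ ≈ 7.36985e-08.
By linearity: E[X] = C(80, 3)·p³ ≈ 82160 · 7.36985e-08 ≈ 0.006.
Since α = 3/2 > 1, p = c/n^{3/2} = o(1/n) is below the triangle threshold p ~ 1/n. Asymptotically E[X] ~ (c³/6)·n^{3(1−α)} = (3³/6)·n^{-1.5} → 0, so by Markov's inequality G has no triangles w.h.p.

E[X] ≈ 0.006; in regime p = Θ(1/n^{3/2}) E[X] tends to 0 (below the triangle threshold p ~ 1/n).


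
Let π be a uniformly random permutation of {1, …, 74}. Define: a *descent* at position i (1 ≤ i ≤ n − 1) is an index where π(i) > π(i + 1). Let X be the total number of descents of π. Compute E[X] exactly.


Write X = Σ X_I over i = 1, …, 73, with X_I the indicator of one descent.
There are 73 indicators.
For each fixed i, the pair (π(i), π(i+1)) is a uniformly random ordered pair of distinct values from {1, …, 74}; by symmetry P[π(i) > π(i+1)] = 1/2.
By linearity: E[X] = 73 · (1/2) = (74 − 1) · (1/2) = 73/2 ≈ 36.500000.

E[X] = 73/2 = 36.500000.


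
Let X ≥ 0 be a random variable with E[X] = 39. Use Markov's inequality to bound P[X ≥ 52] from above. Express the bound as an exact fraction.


μ = E[X] = 39, a = 52.
Markov: P[X ≥ 52] ≤ μ/a = (39)/52 = 3/4.
Numerically: ≈ 0.7500.
(Since a = 52 > μ = 39.0000, the bound 3/4 is < 1 and informative.)

P[X ≥ 52] ≤ 3/4 ≈ 0.7500.


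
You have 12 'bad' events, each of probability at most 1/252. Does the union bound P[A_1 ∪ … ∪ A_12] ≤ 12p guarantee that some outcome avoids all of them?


Union bound: P[∪_{i=1}^{12} A_i] ≤ Σ_i P[A_i] ≤ 12·p = 12·(1/252) = 1/21.
Numerically: 1/21 ≈ 0.0476190.
Is 1/21 < 1? YES.
Since P[∪ A_i] ≤ 1/21 < 1, the complement has P[∩ A_i^c] ≥ 1 − 1/21 = 20/21 > 0, so some outcome avoids every A_i.

12·p = 1/21 ≈ 0.0476190; existence CERTIFIED by the union bound.


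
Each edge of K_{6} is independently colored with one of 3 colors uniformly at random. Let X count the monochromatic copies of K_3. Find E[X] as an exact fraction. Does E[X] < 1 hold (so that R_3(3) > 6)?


E[X] = C(6, 3) · 3^{1 − 3} = 20 · 3^{−2} = 20/9.
As a reduced fraction: E[X] = 20/9 ≈ 2.222222.
Is E[X] < 1? NO.
Since E[X] ≥ 1, the first-moment bound is inconclusive at n = 6; it does NOT by itself certify R_3(3) > 6.

E[X] = 20/9 ≈ 2.222222; E[X] ≥ 1; first-moment method inconclusive here.


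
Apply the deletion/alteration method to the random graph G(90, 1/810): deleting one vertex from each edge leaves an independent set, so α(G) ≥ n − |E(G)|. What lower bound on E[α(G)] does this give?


E[|E(G)|] = C(90, 2)·p = 4005 · (1/810) = 89/18.
E[α(G)] ≥ n − E[|E(G)|] = 90 − 89/18 = 1531/18.
Numerically: ≈ 85.0556.
(This is only a lower bound; the true E[α(G)] may be larger.)

E[α(G)] ≥ 1531/18 ≈ 85.0556.


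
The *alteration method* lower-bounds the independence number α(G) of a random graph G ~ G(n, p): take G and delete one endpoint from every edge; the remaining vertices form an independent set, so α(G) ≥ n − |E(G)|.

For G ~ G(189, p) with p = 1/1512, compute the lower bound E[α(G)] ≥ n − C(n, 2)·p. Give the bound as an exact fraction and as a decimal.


E[|E(G)|] = C(189, 2)·p = 17766 · (1/1512) = 47/4.
E[α(G)] ≥ n − E[|E(G)|] = 189 − 47/4 = 709/4.
Numerically: ≈ 177.25000.
(This is only a lower bound; the true E[α(G)] may be larger.)

E[α(G)] ≥ 709/4 ≈ 177.25000.


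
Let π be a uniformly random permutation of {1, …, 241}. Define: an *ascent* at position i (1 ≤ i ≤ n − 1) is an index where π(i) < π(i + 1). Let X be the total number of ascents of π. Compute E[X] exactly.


Write X = Σ X_I over i = 1, …, 240, with X_I the indicator of one ascent.
There are 240 indicators.
For each fixed i, the pair (π(i), π(i+1)) is a uniformly random ordered pair of distinct values from {1, …, 241}; by symmetry P[π(i) < π(i+1)] = 1/2.
By linearity: E[X] = 240 · (1/2) = (241 − 1) · (1/2) = 120 ≈ 120.00000.

E[X] = 120 = 120.00000.


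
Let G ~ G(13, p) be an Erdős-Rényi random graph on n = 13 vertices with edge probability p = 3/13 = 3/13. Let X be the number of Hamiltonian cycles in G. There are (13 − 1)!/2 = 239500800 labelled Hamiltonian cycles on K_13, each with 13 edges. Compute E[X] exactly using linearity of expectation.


K_13 has (13 − 1)!/2 = 239500800 labelled Hamiltonian cycles.
For each such Hamiltonian cycle H, let X_H = 1 if all 13 edges of H are present in G. Then P[X_H = 1] = p^{13} = (3/13)^{13} = 1594323/302875106592253.
By linearity: E[X] = Σ_H E[X_H] = 239500800 · p^{13} = 239500800 · 1594323/302875106592253 = 381841633958400/302875106592253.
Numerically: E[X] ≈ 1.26.

E[X] = 239500800 · (3/13)^{13} = 381841633958400/302875106592253 ≈ 1.26.


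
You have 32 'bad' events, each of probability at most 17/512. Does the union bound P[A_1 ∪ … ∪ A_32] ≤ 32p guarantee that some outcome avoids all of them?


Union bound: P[∪_{i=1}^{32} A_i] ≤ Σ_i P[A_i] ≤ 32·p = 32·(17/512) = 17/16.
Numerically: 17/16 ≈ 1.06250.
Is 17/16 < 1? NO.
Since the bound 17/16 is ≥ 1, the union bound is uninformative here; it does NOT by itself certify existence.

32·p = 17/16 ≈ 1.06250; existence NOT certified by the union bound.


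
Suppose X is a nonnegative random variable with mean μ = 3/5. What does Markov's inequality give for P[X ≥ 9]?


μ = E[X] = 3/5, a = 9.
Markov: P[X ≥ 9] ≤ μ/a = (3/5)/9 = 1/15.
Numerically: ≈ 0.06667.
(Since a = 9 > μ = 0.60000, the bound 1/15 is < 1 and informative.)

P[X ≥ 9] ≤ 1/15 ≈ 0.06667.


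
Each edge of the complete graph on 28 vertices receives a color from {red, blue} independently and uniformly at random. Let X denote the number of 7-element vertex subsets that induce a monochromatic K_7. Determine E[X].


Let X = Σ_S X_S over the C(28, 7) = 1184040 subsets S of size 7, where X_S = 1 if the K_7 on S is monochromatic.
For a fixed S, the K_7 on S has C(7, 2) = 21 edges. P[all 21 edges red] = (1/2)^21, and likewise for blue, so P[monochromatic] = 2·(1/2)^21 = 2^{1 − 21} = 1/1048576.
By linearity of expectation: E[X] = C(28, 7) · 2^{1 − 21} = 1184040 · 1/1048576 = 148005/131072.
Numerically: E[X] ≈ 1.12919.

E[X] = C(28,7)·2^(1−C(7,2)) = 148005/131072 ≈ 1.12919.


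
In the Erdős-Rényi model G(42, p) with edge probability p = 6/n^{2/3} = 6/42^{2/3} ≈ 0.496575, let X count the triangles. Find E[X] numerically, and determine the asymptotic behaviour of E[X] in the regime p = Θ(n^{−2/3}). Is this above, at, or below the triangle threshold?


Number of potential triangles: C(42, 3) = 11480.
Each occurs with probability p³ ≈ (0.496575)³ ≈ 1.22448980e-01.
By linearity: E[X] = C(42, 3)·p³ ≈ 11480 · 1.22448980e-01 ≈ 1405.714286.
Since α = 2/3 < 1, p = c/n^{2/3} ≫ 1/n is above the triangle threshold p ~ 1/n. Asymptotically E[X] ~ (c³/6)·n^{3(1−α)} = (6³/6)·n^{1} → ∞; triangles are abundant w.h.p.

E[X] ≈ 1405.714286; in regime p = Θ(1/n^{2/3}) E[X] diverges (above the triangle threshold p ~ 1/n).


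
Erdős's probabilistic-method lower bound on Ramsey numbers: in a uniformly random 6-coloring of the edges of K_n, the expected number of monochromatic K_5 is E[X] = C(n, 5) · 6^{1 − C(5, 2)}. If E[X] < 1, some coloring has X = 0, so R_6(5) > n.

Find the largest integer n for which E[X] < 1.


We need C(n, 5) · 6^{1 − 10} < 1, i.e. C(n, 5) < 6^{10 − 1} = 10077696.
Check values of n near the boundary:
  n = 65: C(65, 5) = 8259888; 8259888 < 10077696? YES
  n = 66: C(66, 5) = 8936928; 8936928 < 10077696? YES
  n = 67: C(67, 5) = 9657648; 9657648 < 10077696? YES
  n = 68: C(68, 5) = 10424128; 10424128 < 10077696? NO
The largest n with C(n, 5) < 10077696 is n = 67 (where E[X] = 67067/69984 ≈ 0.9583190). Hence R_6(5) > 67, i.e. R_6(5) ≥ 68.

Largest n = 67; hence R_6(5) > 67.


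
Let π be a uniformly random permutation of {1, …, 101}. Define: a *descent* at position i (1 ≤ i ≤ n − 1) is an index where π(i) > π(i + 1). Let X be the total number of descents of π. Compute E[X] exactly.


Write X = Σ X_I over i = 1, …, 100, with X_I the indicator of one descent.
There are 100 indicators.
For each fixed i, the pair (π(i), π(i+1)) is a uniformly random ordered pair of distinct values from {1, …, 101}; by symmetry P[π(i) > π(i+1)] = 1/2.
By linearity: E[X] = 100 · (1/2) = (101 − 1) · (1/2) = 50 ≈ 50.000.

E[X] = 50 = 50.000.


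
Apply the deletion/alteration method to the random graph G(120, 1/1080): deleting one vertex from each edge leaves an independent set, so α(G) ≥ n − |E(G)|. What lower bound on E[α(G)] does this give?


E[|E(G)|] = C(120, 2)·p = 7140 · (1/1080) = 119/18.
E[α(G)] ≥ n − E[|E(G)|] = 120 − 119/18 = 2041/18.
Numerically: ≈ 113.388889.
(This is only a lower bound; the true E[α(G)] may be larger.)

E[α(G)] ≥ 2041/18 ≈ 113.388889.


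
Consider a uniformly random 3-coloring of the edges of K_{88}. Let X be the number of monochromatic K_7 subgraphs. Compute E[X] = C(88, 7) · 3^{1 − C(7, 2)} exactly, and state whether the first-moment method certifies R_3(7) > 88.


E[X] = C(88, 7) · 3^{1 − 21} = 6348337336 · 3^{−20} = 6348337336/3486784401.
As a reduced fraction: E[X] = 6348337336/3486784401 ≈ 1.8206854.
Is E[X] < 1? NO.
Since E[X] ≥ 1, the first-moment bound is inconclusive at n = 88; it does NOT by itself certify R_3(7) > 88.

E[X] = 6348337336/3486784401 ≈ 1.8206854; E[X] ≥ 1; first-moment method inconclusive here.


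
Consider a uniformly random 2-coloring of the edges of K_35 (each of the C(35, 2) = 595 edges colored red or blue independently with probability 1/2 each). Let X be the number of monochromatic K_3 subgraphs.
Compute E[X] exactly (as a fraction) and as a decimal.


Let X = Σ_S X_S over the C(35, 3) = 6545 subsets S of size 3, where X_S = 1 if the K_3 on S is monochromatic.
For a fixed S, the K_3 on S has C(3, 2) = 3 edges. P[all 3 edges red] = (1/2)^3, and likewise for blue, so P[monochromatic] = 2·(1/2)^3 = 2^{1 − 3} = 1/4.
Summing: E[X] = C(35, 3) · 2^{1 − 3} = 6545 · 1/4 = 6545/4.
Numerically: E[X] ≈ 1636.2500.

E[X] = C(35,3)·2^(1−C(3,2)) = 6545/4 ≈ 1636.2500.


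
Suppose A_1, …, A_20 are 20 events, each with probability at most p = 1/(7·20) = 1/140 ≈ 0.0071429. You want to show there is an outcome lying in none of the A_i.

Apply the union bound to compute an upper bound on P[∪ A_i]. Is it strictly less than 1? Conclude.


Union bound: P[∪_{i=1}^{20} A_i] ≤ Σ_i P[A_i] ≤ 20·p = 20·(1/140) = 1/7.
Numerically: 1/7 ≈ 0.1428571.
Is 1/7 < 1? YES.
Since P[∪ A_i] ≤ 1/7 < 1, the complement has P[∩ A_i^c] ≥ 1 − 1/7 = 6/7 > 0, so some outcome avoids every A_i.

20·p = 1/7 ≈ 0.1428571; existence CERTIFIED by the union bound.


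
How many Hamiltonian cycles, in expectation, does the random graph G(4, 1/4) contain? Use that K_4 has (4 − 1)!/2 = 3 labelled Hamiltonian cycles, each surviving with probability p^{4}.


K_4 has (4 − 1)!/2 = 3 labelled Hamiltonian cycles.
For each such Hamiltonian cycle H, let X_H = 1 if all 4 edges of H are present in G. Then P[X_H = 1] = p^{4} = (1/4)^{4} = 1/256.
By linearity: E[X] = Σ_H E[X_H] = 3 · p^{4} = 3 · 1/256 = 3/256.
Numerically: E[X] ≈ 0.01172.

E[X] = 3 · (1/4)^{4} = 3/256 ≈ 0.01172.


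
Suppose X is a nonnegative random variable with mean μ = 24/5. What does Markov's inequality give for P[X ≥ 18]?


μ = E[X] = 24/5, a = 18.
Markov: P[X ≥ 18] ≤ μ/a = (24/5)/18 = 4/15.
Numerically: ≈ 0.26667.
(Since a = 18 > μ = 4.80000, the bound 4/15 is < 1 and informative.)

P[X ≥ 18] ≤ 4/15 ≈ 0.26667.


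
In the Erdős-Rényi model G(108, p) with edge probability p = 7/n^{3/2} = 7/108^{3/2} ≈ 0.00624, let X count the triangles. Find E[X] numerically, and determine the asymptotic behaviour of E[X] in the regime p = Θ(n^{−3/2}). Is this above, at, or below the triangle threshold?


Number of potential triangles: C(108, 3) = 204156.
Each occurs with probability p³ ≈ (0.00624)³ ≈ 2.42598e-07.
By linearity: E[X] = C(108, 3)·p³ ≈ 204156 · 2.42598e-07 ≈ 0.050.
Since α = 3/2 > 1, p = c/n^{3/2} = o(1/n) is below the triangle threshold p ~ 1/n. Asymptotically E[X] ~ (c³/6)·n^{3(1−α)} = (7³/6)·n^{-1.5} → 0, so by Markov's inequality G has no triangles w.h.p.

E[X] ≈ 0.050; in regime p = Θ(1/n^{3/2}) E[X] tends to 0 (below the triangle threshold p ~ 1/n).


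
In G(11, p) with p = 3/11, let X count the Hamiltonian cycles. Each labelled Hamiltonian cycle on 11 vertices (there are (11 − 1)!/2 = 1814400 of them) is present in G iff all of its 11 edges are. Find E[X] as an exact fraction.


K_11 has (11 − 1)!/2 = 1814400 labelled Hamiltonian cycles.
For each such Hamiltonian cycle H, let X_H = 1 if all 11 edges of H are present in G. Then P[X_H = 1] = p^{11} = (3/11)^{11} = 177147/285311670611.
By linearity of expectation: E[X] = Σ_H E[X_H] = 1814400 · p^{11} = 1814400 · 177147/285311670611 = 321415516800/285311670611.
Numerically: E[X] ≈ 1.1265.

E[X] = 1814400 · (3/11)^{11} = 321415516800/285311670611 ≈ 1.1265.


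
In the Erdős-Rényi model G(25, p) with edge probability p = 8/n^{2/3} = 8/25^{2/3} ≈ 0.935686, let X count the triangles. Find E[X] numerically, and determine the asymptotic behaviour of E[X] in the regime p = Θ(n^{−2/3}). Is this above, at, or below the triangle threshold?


Number of potential triangles: C(25, 3) = 2300.
Each occurs with probability p³ ≈ (0.935686)³ ≈ 8.19200000e-01.
By linearity: E[X] = C(25, 3)·p³ ≈ 2300 · 8.19200000e-01 ≈ 1884.160000.
Since α = 2/3 < 1, p = c/n^{2/3} ≫ 1/n is above the triangle threshold p ~ 1/n. Asymptotically E[X] ~ (c³/6)·n^{3(1−α)} = (8³/6)·n^{1} → ∞; triangles are abundant w.h.p.

E[X] ≈ 1884.160000; in regime p = Θ(1/n^{2/3}) E[X] diverges (above the triangle threshold p ~ 1/n).


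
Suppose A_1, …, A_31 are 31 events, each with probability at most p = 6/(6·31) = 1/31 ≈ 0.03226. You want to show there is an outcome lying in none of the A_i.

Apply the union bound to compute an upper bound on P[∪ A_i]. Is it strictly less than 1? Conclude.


Union bound: P[∪_{i=1}^{31} A_i] ≤ Σ_i P[A_i] ≤ 31·p = 31·(1/31) = 1.
Numerically: 1 ≈ 1.00000.
Is 1 < 1? NO.
Since the bound 1 is ≥ 1, the union bound is uninformative here; it does NOT by itself certify existence.

31·p = 1 ≈ 1.00000; existence NOT certified by the union bound.


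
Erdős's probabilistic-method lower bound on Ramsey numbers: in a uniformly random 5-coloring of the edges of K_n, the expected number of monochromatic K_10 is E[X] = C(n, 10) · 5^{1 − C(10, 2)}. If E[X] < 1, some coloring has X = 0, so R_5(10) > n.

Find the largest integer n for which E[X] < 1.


We need C(n, 10) · 5^{1 − 45} < 1, i.e. C(n, 10) < 5^{45 − 1} = 5684341886080801486968994140625.
Check values of n near the boundary:
  n = 5387: C(5387, 10) = 5624406917627224603154306376491; 5624406917627224603154306376491 < 5684341886080801486968994140625? YES
  n = 5388: C(5388, 10) = 5634865093375880654852250419586; 5634865093375880654852250419586 < 5684341886080801486968994140625? YES
  n = 5389: C(5389, 10) = 5645340767466558997768874792926; 5645340767466558997768874792926 < 5684341886080801486968994140625? YES
  n = 5390: C(5390, 10) = 5655833965919099070255434039753; 5655833965919099070255434039753 < 5684341886080801486968994140625? YES
  n = 5391: C(5391, 10) = 5666344714787188828795213697883; 5666344714787188828795213697883 < 5684341886080801486968994140625? YES
  n = 5392: C(5392, 10) = 5676873040158402483252283957448; 5676873040158402483252283957448 < 5684341886080801486968994140625? YES
  n = 5393: C(5393, 10) = 5687418968154238267170642278008; 5687418968154238267170642278008 < 5684341886080801486968994140625? NO
  n = 5394: C(5394, 10) = 5697982524930156243149785372878; 5697982524930156243149785372878 < 5684341886080801486968994140625? NO
  n = 5395: C(5395, 10) = 5708563736675616143322765475706; 5708563736675616143322765475706 < 5684341886080801486968994140625? NO
The largest n with C(n, 10) < 5684341886080801486968994140625 is n = 5392 (where E[X] = 5676873040158402483252283957448/5684341886080801486968994140625 ≈ 0.9986861). Hence R_5(10) > 5392, i.e. R_5(10) ≥ 5393.

Largest n = 5392; hence R_5(10) > 5392.


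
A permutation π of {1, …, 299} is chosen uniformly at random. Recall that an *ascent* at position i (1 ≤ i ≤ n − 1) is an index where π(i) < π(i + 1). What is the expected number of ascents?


Write X = Σ X_I over i = 1, …, 298, with X_I the indicator of one ascent.
There are 298 indicators.
For each fixed i, the pair (π(i), π(i+1)) is a uniformly random ordered pair of distinct values from {1, …, 299}; by symmetry P[π(i) < π(i+1)] = 1/2.
By linearity: E[X] = 298 · (1/2) = (299 − 1) · (1/2) = 149 ≈ 149.00000.

E[X] = 149 = 149.00000.


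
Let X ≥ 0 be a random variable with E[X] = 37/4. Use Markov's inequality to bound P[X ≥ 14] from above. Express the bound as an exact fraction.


μ = E[X] = 37/4, a = 14.
Markov: P[X ≥ 14] ≤ μ/a = (37/4)/14 = 37/56.
Numerically: ≈ 0.661.
(Since a = 14 > μ = 9.250, the bound 37/56 is < 1 and informative.)

P[X ≥ 14] ≤ 37/56 ≈ 0.661.


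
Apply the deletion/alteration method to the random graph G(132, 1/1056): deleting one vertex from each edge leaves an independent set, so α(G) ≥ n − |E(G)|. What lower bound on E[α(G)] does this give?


E[|E(G)|] = C(132, 2)·p = 8646 · (1/1056) = 131/16.
E[α(G)] ≥ n − E[|E(G)|] = 132 − 131/16 = 1981/16.
Numerically: ≈ 123.812.
(This is only a lower bound; the true E[α(G)] may be larger.)

E[α(G)] ≥ 1981/16 ≈ 123.812.


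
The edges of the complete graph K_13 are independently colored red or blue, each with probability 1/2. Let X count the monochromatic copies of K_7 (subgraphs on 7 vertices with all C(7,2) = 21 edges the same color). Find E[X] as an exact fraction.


Let X = Σ_S X_S over the C(13, 7) = 1716 subsets S of size 7, where X_S = 1 if the K_7 on S is monochromatic.
For a fixed S, the K_7 on S has C(7, 2) = 21 edges. P[all 21 edges red] = (1/2)^21, and likewise for blue, so P[monochromatic] = 2·(1/2)^21 = 2^{1 − 21} = 1/1048576.
Summing: E[X] = C(13, 7) · 2^{1 − 21} = 1716 · 1/1048576 = 429/262144.
Numerically: E[X] ≈ 0.00164.

E[X] = C(13,7)·2^(1−C(7,2)) = 429/262144 ≈ 0.00164.


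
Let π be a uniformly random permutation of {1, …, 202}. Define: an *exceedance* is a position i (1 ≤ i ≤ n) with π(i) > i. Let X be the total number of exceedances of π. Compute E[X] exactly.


Write X = Σ_{i=1}^{202} X_i, where X_i = 1_{π(i) > i}.
For each fixed i, π(i) is uniform over {1, …, 202} (marginal of a uniform permutation), so P[π(i) > i] = (n − i)/n. Summing: Σ_{i=1}^{202} (n − i)/n = (0 + 1 + … + 201)/202 = 202(202 − 1)/(2·202) = (202 − 1)/2.
Hence E[X] = Σ_{i=1}^{202} (202 − i)/202 = 201/2 ≈ 100.5000.

E[X] = 201/2 = 100.5000.


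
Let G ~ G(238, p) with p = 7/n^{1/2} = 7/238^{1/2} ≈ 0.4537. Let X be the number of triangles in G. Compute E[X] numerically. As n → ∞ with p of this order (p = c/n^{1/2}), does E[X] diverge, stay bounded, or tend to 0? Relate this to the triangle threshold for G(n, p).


Number of potential triangles: C(238, 3) = 2218636.
Each occurs with probability p³ ≈ (0.4537)³ ≈ 9.341760e-02.
By linearity: E[X] = C(238, 3)·p³ ≈ 2218636 · 9.341760e-02 ≈ 207259.6403.
Since α = 1/2 < 1, p = c/n^{1/2} ≫ 1/n is above the triangle threshold p ~ 1/n. Asymptotically E[X] ~ (c³/6)·n^{3(1−α)} = (7³/6)·n^{1.5} → ∞; triangles are abundant w.h.p.

E[X] ≈ 207259.6403; in regime p = Θ(1/n^{1/2}) E[X] diverges (above the triangle threshold p ~ 1/n).


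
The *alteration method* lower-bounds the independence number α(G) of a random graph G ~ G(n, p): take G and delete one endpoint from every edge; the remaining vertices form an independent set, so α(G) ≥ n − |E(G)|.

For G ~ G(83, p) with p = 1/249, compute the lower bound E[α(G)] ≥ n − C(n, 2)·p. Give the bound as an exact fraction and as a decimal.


E[|E(G)|] = C(83, 2)·p = 3403 · (1/249) = 41/3.
E[α(G)] ≥ n − E[|E(G)|] = 83 − 41/3 = 208/3.
Numerically: ≈ 69.333.
(This is only a lower bound; the true E[α(G)] may be larger.)

E[α(G)] ≥ 208/3 ≈ 69.333.


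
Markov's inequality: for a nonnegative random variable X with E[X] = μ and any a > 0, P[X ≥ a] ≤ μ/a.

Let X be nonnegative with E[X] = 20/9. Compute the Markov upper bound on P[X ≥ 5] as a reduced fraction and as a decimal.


μ = E[X] = 20/9, a = 5.
Markov: P[X ≥ 5] ≤ μ/a = (20/9)/5 = 4/9.
Numerically: ≈ 0.44444.
(Since a = 5 > μ = 2.22222, the bound 4/9 is < 1 and informative.)

P[X ≥ 5] ≤ 4/9 ≈ 0.44444.


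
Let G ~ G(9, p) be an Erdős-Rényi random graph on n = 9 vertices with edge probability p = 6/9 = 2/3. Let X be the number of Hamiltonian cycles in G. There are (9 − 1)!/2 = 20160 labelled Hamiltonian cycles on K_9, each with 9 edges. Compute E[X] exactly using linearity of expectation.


K_9 has (9 − 1)!/2 = 20160 labelled Hamiltonian cycles.
For each such Hamiltonian cycle H, let X_H = 1 if all 9 edges of H are present in G. Then P[X_H = 1] = p^{9} = (2/3)^{9} = 512/19683.
Summing the indicators: E[X] = Σ_H E[X_H] = 20160 · p^{9} = 20160 · 512/19683 = 1146880/2187.
Numerically: E[X] ≈ 524.41.

E[X] = 20160 · (2/3)^{9} = 1146880/2187 ≈ 524.41.


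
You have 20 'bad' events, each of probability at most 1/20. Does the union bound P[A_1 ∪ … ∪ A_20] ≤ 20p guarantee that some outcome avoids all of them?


Union bound: P[∪_{i=1}^{20} A_i] ≤ Σ_i P[A_i] ≤ 20·p = 20·(1/20) = 1.
Numerically: 1 ≈ 1.000000.
Is 1 < 1? NO.
Since the bound 1 is ≥ 1, the union bound is uninformative here; it does NOT by itself certify existence.

20·p = 1 ≈ 1.000000; existence NOT certified by the union bound.


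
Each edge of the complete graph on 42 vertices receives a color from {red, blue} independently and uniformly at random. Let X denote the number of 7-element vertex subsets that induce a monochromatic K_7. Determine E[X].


Let X = Σ_S X_S over the C(42, 7) = 26978328 subsets S of size 7, where X_S = 1 if the K_7 on S is monochromatic.
For a fixed S, the K_7 on S has C(7, 2) = 21 edges. P[all 21 edges red] = (1/2)^21, and likewise for blue, so P[monochromatic] = 2·(1/2)^21 = 2^{1 − 21} = 1/1048576.
Summing: E[X] = C(42, 7) · 2^{1 − 21} = 26978328 · 1/1048576 = 3372291/131072.
Numerically: E[X] ≈ 25.7285.

E[X] = C(42,7)·2^(1−C(7,2)) = 3372291/131072 ≈ 25.7285.


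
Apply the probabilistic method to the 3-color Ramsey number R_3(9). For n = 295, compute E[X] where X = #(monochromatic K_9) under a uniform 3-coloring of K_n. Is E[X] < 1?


E[X] = C(295, 9) · 3^{1 − 36} = 41221140106119260 · 3^{−35} = 41221140106119260/50031545098999707.
As a reduced fraction: E[X] = 41221140106119260/50031545098999707 ≈ 0.82390.
Is E[X] < 1? YES.
Since E[X] < 1, there exists a 3-coloring of K_{295} with no monochromatic K_9; hence R_3(9) > 295.

E[X] = 41221140106119260/50031545098999707 ≈ 0.82390; E[X] < 1, so R_3(9) > 295.


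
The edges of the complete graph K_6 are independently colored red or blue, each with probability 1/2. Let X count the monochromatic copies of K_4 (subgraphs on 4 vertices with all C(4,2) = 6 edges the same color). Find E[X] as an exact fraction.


Let X = Σ_S X_S over the C(6, 4) = 15 subsets S of size 4, where X_S = 1 if the K_4 on S is monochromatic.
For a fixed S, the K_4 on S has C(4, 2) = 6 edges. P[all 6 edges red] = (1/2)^6, and likewise for blue, so P[monochromatic] = 2·(1/2)^6 = 2^{1 − 6} = 1/32.
By linearity: E[X] = C(6, 4) · 2^{1 − 6} = 15 · 1/32 = 15/32.
Numerically: E[X] ≈ 0.469.

E[X] = C(6,4)·2^(1−C(4,2)) = 15/32 ≈ 0.469.


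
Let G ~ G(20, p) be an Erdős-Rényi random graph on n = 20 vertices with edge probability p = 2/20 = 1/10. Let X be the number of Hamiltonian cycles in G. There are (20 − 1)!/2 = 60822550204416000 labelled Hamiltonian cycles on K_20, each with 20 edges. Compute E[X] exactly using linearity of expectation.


K_20 has (20 − 1)!/2 = 60822550204416000 labelled Hamiltonian cycles.
For each such Hamiltonian cycle H, let X_H = 1 if all 20 edges of H are present in G. Then P[X_H = 1] = p^{20} = (1/10)^{20} = 1/100000000000000000000.
Summing the indicators: E[X] = Σ_H E[X_H] = 60822550204416000 · p^{20} = 60822550204416000 · 1/100000000000000000000 = 14849255421/24414062500000.
Numerically: E[X] ≈ 0.000608226.

E[X] = 60822550204416000 · (1/10)^{20} = 14849255421/24414062500000 ≈ 0.000608226.


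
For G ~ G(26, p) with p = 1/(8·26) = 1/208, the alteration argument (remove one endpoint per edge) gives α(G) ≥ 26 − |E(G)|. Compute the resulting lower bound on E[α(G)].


E[|E(G)|] = C(26, 2)·p = 325 · (1/208) = 25/16.
E[α(G)] ≥ n − E[|E(G)|] = 26 − 25/16 = 391/16.
Numerically: ≈ 24.4375.
(This is only a lower bound; the true E[α(G)] may be larger.)

E[α(G)] ≥ 391/16 ≈ 24.4375.


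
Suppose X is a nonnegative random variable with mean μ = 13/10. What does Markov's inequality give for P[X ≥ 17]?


μ = E[X] = 13/10, a = 17.
Markov: P[X ≥ 17] ≤ μ/a = (13/10)/17 = 13/170.
Numerically: ≈ 0.076.
(Since a = 17 > μ = 1.300, the bound 13/170 is < 1 and informative.)

P[X ≥ 17] ≤ 13/170 ≈ 0.076.


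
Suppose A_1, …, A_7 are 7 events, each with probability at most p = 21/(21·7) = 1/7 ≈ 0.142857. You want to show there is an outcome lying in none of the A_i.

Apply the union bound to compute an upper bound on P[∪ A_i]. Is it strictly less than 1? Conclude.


Union bound: P[∪_{i=1}^{7} A_i] ≤ Σ_i P[A_i] ≤ 7·p = 7·(1/7) = 1.
Numerically: 1 ≈ 1.000000.
Is 1 < 1? NO.
Since the bound 1 is ≥ 1, the union bound is uninformative here; it does NOT by itself certify existence.

7·p = 1 ≈ 1.000000; existence NOT certified by the union bound.


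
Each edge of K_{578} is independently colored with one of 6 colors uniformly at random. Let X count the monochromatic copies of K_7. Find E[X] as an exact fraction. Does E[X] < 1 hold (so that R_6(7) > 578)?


E[X] = C(578, 7) · 6^{1 − 21} = 4123120110457920 · 6^{−20} = 4123120110457920/3656158440062976.
As a reduced fraction: E[X] = 21474583908635/19042491875328 ≈ 1.12772.
Is E[X] < 1? NO.
Since E[X] ≥ 1, the first-moment bound is inconclusive at n = 578; it does NOT by itself certify R_6(7) > 578.

E[X] = 21474583908635/19042491875328 ≈ 1.12772; E[X] ≥ 1; first-moment method inconclusive here.


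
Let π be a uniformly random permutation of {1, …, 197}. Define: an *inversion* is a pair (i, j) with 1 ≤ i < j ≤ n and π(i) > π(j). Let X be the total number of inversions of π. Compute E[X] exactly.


Write X = Σ X_I over the C(197, 2) = 19306 pairs i < j, with X_I the indicator of one inversion.
There are 19306 indicators.
For each fixed pair i < j, the values π(i) and π(j) are two distinct elements of {1, …, 197} in uniformly random order; by symmetry P[π(i) > π(j)] = 1/2.
By linearity: E[X] = 19306 · (1/2) = C(197, 2) · (1/2) = 19306/2 = 9653 ≈ 9653.000000.

E[X] = 9653 = 9653.000000.


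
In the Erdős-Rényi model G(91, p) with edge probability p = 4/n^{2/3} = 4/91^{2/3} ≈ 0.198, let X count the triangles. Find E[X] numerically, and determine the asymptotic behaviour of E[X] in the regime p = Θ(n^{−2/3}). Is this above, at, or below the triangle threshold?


Number of potential triangles: C(91, 3) = 121485.
Each occurs with probability p³ ≈ (0.198)³ ≈ 7.72854e-03.
By linearity: E[X] = C(91, 3)·p³ ≈ 121485 · 7.72854e-03 ≈ 938.901.
Since α = 2/3 < 1, p = c/n^{2/3} ≫ 1/n is above the triangle threshold p ~ 1/n. Asymptotically E[X] ~ (c³/6)·n^{3(1−α)} = (4³/6)·n^{1} → ∞; triangles are abundant w.h.p.

E[X] ≈ 938.901; in regime p = Θ(1/n^{2/3}) E[X] diverges (above the triangle threshold p ~ 1/n).


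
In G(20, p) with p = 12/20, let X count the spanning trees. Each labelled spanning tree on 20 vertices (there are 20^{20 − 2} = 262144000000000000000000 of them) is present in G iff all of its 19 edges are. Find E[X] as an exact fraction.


K_20 has 20^{20 − 2} = 262144000000000000000000 labelled spanning trees.
For each such spanning tree H, let X_H = 1 if all 19 edges of H are present in G. Then P[X_H = 1] = p^{19} = (3/5)^{19} = 1162261467/19073486328125.
By linearity of expectation: E[X] = Σ_H E[X_H] = 262144000000000000000000 · p^{19} = 262144000000000000000000 · 1162261467/19073486328125 = 79869999842655731712/5.
Numerically: E[X] ≈ 1.5974e+19.

E[X] = 262144000000000000000000 · (3/5)^{19} = 79869999842655731712/5 ≈ 1.5974e+19.


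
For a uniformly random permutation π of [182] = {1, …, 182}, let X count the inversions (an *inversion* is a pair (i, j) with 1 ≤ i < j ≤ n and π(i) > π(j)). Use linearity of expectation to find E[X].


Write X = Σ X_I over the C(182, 2) = 16471 pairs i < j, with X_I the indicator of one inversion.
There are 16471 indicators.
For each fixed pair i < j, the values π(i) and π(j) are two distinct elements of {1, …, 182} in uniformly random order; by symmetry P[π(i) > π(j)] = 1/2.
By linearity: E[X] = 16471 · (1/2) = C(182, 2) · (1/2) = 16471/2 = 16471/2 ≈ 8235.500000.

E[X] = 16471/2 = 8235.500000.


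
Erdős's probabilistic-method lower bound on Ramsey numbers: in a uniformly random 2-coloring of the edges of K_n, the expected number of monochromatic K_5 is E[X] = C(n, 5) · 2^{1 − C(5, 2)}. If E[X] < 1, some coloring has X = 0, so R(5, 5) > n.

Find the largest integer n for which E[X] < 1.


We need C(n, 5) · 2^{1 − 10} < 1, i.e. C(n, 5) < 2^{10 − 1} = 512.
Check values of n near the boundary:
  n = 9: C(9, 5) = 126; 126 < 512? YES
  n = 10: C(10, 5) = 252; 252 < 512? YES
  n = 11: C(11, 5) = 462; 462 < 512? YES
  n = 12: C(12, 5) = 792; 792 < 512? NO
The largest n with C(n, 5) < 512 is n = 11 (where E[X] = 231/256 ≈ 0.9023). Hence R(5, 5) > 11, i.e. R(5, 5) ≥ 12.

Largest n = 11; hence R(5, 5) > 11.


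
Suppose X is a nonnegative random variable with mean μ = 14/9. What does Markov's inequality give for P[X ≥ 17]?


μ = E[X] = 14/9, a = 17.
Markov: P[X ≥ 17] ≤ μ/a = (14/9)/17 = 14/153.
Numerically: ≈ 0.0915.
(Since a = 17 > μ = 1.5556, the bound 14/153 is < 1 and informative.)

P[X ≥ 17] ≤ 14/153 ≈ 0.0915.


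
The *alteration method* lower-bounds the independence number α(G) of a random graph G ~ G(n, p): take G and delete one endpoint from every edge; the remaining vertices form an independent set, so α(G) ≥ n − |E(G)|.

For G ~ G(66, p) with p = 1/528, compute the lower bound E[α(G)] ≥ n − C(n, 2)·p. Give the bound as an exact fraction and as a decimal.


E[|E(G)|] = C(66, 2)·p = 2145 · (1/528) = 65/16.
E[α(G)] ≥ n − E[|E(G)|] = 66 − 65/16 = 991/16.
Numerically: ≈ 61.937500.
(This is only a lower bound; the true E[α(G)] may be larger.)

E[α(G)] ≥ 991/16 ≈ 61.937500.


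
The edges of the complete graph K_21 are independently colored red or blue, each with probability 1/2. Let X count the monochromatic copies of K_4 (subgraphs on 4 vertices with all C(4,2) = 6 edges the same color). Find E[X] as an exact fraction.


Let X = Σ_S X_S over the C(21, 4) = 5985 subsets S of size 4, where X_S = 1 if the K_4 on S is monochromatic.
For a fixed S, the K_4 on S has C(4, 2) = 6 edges. P[all 6 edges red] = (1/2)^6, and likewise for blue, so P[monochromatic] = 2·(1/2)^6 = 2^{1 − 6} = 1/32.
Summing: E[X] = C(21, 4) · 2^{1 − 6} = 5985 · 1/32 = 5985/32.
Numerically: E[X] ≈ 187.031.

E[X] = C(21,4)·2^(1−C(4,2)) = 5985/32 ≈ 187.031.


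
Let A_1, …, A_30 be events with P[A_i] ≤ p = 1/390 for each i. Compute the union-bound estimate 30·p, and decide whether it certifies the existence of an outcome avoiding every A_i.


Union bound: P[∪_{i=1}^{30} A_i] ≤ Σ_i P[A_i] ≤ 30·p = 30·(1/390) = 1/13.
Numerically: 1/13 ≈ 0.07692.
Is 1/13 < 1? YES.
Since P[∪ A_i] ≤ 1/13 < 1, the complement has P[∩ A_i^c] ≥ 1 − 1/13 = 12/13 > 0, so some outcome avoids every A_i.

30·p = 1/13 ≈ 0.07692; existence CERTIFIED by the union bound.


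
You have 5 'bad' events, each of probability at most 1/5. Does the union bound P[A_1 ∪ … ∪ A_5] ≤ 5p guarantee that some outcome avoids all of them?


Union bound: P[∪_{i=1}^{5} A_i] ≤ Σ_i P[A_i] ≤ 5·p = 5·(1/5) = 1.
Numerically: 1 ≈ 1.00000.
Is 1 < 1? NO.
Since the bound 1 is ≥ 1, the union bound is uninformative here; it does NOT by itself certify existence.

5·p = 1 ≈ 1.00000; existence NOT certified by the union bound.


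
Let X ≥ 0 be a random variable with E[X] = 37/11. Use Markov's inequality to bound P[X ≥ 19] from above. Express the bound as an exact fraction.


μ = E[X] = 37/11, a = 19.
Markov: P[X ≥ 19] ≤ μ/a = (37/11)/19 = 37/209.
Numerically: ≈ 0.177033.
(Since a = 19 > μ = 3.363636, the bound 37/209 is < 1 and informative.)

P[X ≥ 19] ≤ 37/209 ≈ 0.177033.


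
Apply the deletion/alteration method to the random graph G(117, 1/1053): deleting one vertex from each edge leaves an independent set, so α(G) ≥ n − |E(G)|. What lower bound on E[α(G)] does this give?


E[|E(G)|] = C(117, 2)·p = 6786 · (1/1053) = 58/9.
E[α(G)] ≥ n − E[|E(G)|] = 117 − 58/9 = 995/9.
Numerically: ≈ 110.55556.
(This is only a lower bound; the true E[α(G)] may be larger.)

E[α(G)] ≥ 995/9 ≈ 110.55556.


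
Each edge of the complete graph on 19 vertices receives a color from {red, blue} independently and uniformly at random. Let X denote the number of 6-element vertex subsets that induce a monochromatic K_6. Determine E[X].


Let X = Σ_S X_S over the C(19, 6) = 27132 subsets S of size 6, where X_S = 1 if the K_6 on S is monochromatic.
For a fixed S, the K_6 on S has C(6, 2) = 15 edges. P[all 15 edges red] = (1/2)^15, and likewise for blue, so P[monochromatic] = 2·(1/2)^15 = 2^{1 − 15} = 1/16384.
Summing: E[X] = C(19, 6) · 2^{1 − 15} = 27132 · 1/16384 = 6783/4096.
Numerically: E[X] ≈ 1.65601.

E[X] = C(19,6)·2^(1−C(6,2)) = 6783/4096 ≈ 1.65601.


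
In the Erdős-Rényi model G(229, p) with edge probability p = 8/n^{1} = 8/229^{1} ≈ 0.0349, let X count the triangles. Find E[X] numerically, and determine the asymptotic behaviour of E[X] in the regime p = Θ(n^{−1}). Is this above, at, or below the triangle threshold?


Number of potential triangles: C(229, 3) = 1975354.
Each occurs with probability p³ ≈ (0.0349)³ ≈ 4.26347e-05.
By linearity: E[X] = C(229, 3)·p³ ≈ 1975354 · 4.26347e-05 ≈ 84.219.
Here α = 1, so p = 8/n is exactly at the triangle threshold p ~ 1/n. Asymptotically E[X] → c³/6 = 8³/6 = 256/3 ≈ 85.333, a bounded constant. In this regime the triangle count is asymptotically Poisson(c³/6).

E[X] ≈ 84.219; in regime p = Θ(1/n^{1}) E[X] stays bounded (at the triangle threshold p ~ 1/n).


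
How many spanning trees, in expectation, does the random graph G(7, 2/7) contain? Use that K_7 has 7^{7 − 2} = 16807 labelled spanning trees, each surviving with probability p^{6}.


K_7 has 7^{7 − 2} = 16807 labelled spanning trees.
For each such spanning tree H, let X_H = 1 if all 6 edges of H are present in G. Then P[X_H = 1] = p^{6} = (2/7)^{6} = 64/117649.
By linearity of expectation: E[X] = Σ_H E[X_H] = 16807 · p^{6} = 16807 · 64/117649 = 64/7.
Numerically: E[X] ≈ 9.143.

E[X] = 16807 · (2/7)^{6} = 64/7 ≈ 9.143.


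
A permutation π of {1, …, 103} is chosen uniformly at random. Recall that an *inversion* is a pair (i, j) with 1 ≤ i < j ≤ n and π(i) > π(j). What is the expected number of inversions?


Write X = Σ X_I over the C(103, 2) = 5253 pairs i < j, with X_I the indicator of one inversion.
There are 5253 indicators.
For each fixed pair i < j, the values π(i) and π(j) are two distinct elements of {1, …, 103} in uniformly random order; by symmetry P[π(i) > π(j)] = 1/2.
By linearity: E[X] = 5253 · (1/2) = C(103, 2) · (1/2) = 5253/2 = 5253/2 ≈ 2626.50000.

E[X] = 5253/2 = 2626.50000.
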